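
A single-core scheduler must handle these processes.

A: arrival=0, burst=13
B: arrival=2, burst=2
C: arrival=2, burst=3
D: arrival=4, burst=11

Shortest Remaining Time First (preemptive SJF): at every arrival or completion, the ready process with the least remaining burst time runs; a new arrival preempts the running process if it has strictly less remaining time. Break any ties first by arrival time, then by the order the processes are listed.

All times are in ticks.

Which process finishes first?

Gantt: | A 0-2 | B 2-4 | C 4-7 | A 7-18 | D 18-29 |
Completion: A=18  B=4  C=7  D=29
Turnaround (C−A): A=18  B=2  C=5  D=25
Finish order: B → C → A → D

B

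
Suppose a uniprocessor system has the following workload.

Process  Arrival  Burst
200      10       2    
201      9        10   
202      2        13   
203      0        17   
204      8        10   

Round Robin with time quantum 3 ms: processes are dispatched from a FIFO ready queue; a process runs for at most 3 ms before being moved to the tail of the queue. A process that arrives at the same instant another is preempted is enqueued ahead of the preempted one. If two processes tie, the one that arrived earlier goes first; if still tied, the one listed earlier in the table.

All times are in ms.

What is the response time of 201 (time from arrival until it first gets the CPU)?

Timeline: | 203 0-3 | 202 3-6 | 203 6-9 | 202 9-12 | 204 12-15 | 201 15-18 | 203 18-21 | 200 21-23 | 202 23-26 | 204 26-29 | 201 29-32 | 203 32-35 | 202 35-38 | 204 38-41 | 201 41-44 | 203 44-47 | 202 47-48 | 204 48-49 | 201 49-50 | 203 50-52 |
Completion: 200=23  201=50  202=48  203=52  204=49
Turnaround (C−A): 200=13  201=41  202=46  203=52  204=41
Response(201) = first start − arrival = 15 − 9 = 6

6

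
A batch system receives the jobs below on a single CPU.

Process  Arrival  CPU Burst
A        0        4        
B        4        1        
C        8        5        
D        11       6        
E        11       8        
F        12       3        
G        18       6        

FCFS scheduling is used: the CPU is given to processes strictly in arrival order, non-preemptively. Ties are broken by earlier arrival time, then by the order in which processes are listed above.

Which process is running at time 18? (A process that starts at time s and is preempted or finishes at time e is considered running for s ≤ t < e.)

Gantt: | A 0-4 | B 4-5 | idle 5-8 | C 8-13 | D 13-19 | E 19-27 | F 27-30 | G 30-36 |
Completion: A=4  B=5  C=13  D=19  E=27  F=30  G=36
Turnaround (C−A): A=4  B=1  C=5  D=8  E=16  F=18  G=18

D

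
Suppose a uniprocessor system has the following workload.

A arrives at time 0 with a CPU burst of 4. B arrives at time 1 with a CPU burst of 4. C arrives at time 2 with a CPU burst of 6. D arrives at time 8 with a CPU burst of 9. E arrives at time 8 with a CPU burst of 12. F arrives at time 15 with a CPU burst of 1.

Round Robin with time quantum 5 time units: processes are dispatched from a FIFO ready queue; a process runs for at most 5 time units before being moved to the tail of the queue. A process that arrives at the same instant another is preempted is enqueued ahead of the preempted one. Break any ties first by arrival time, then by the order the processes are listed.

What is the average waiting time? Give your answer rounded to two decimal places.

Schedule: | A 0-4 | B 4-8 | C 8-13 | D 13-18 | E 18-23 | C 23-24 | F 24-25 | D 25-29 | E 29-36 |
Completion: A=4  B=8  C=24  D=29  E=36  F=25
Turnaround (C−A): A=4  B=7  C=22  D=21  E=28  F=10
Waiting times: A=0, B=3, C=16, D=12, E=16, F=9
Average waiting = (0+3+16+12+16+9) / 6 = 56/6 = 9.33

9.33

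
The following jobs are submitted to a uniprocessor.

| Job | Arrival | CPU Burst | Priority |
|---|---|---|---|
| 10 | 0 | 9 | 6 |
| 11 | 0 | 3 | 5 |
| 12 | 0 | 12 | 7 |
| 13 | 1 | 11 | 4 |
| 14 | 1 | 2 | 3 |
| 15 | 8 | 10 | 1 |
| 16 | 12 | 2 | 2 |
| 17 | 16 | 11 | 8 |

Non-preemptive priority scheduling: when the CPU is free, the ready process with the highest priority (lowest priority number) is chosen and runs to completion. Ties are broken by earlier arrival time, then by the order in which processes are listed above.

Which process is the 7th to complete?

Gantt: | 11 0-3 | 14 3-5 | 13 5-16 | 15 16-26 | 16 26-28 | 10 28-37 | 12 37-49 | 17 49-60 |
Completion: 10=37  11=3  12=49  13=16  14=5  15=26  16=28  17=60
Turnaround (C−A): 10=37  11=3  12=49  13=15  14=4  15=18  16=16  17=44
Finish order: 11 → 14 → 13 → 15 → 16 → 10 → 12 → 17

12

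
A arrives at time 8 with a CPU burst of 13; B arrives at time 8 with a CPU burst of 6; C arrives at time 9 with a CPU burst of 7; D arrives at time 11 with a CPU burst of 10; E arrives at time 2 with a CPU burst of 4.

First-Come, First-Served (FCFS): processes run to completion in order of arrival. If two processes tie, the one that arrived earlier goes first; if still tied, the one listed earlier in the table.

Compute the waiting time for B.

13

Gantt: | idle 0-2 | E 2-6 | idle 6-8 | A 8-21 | B 21-27 | C 27-34 | D 34-44 |
Completion: A=21  B=27  C=34  D=44  E=6
Turnaround (C−A): A=13  B=19  C=25  D=33  E=4
Waiting(B) = turnaround − burst = 19 − 6 = 13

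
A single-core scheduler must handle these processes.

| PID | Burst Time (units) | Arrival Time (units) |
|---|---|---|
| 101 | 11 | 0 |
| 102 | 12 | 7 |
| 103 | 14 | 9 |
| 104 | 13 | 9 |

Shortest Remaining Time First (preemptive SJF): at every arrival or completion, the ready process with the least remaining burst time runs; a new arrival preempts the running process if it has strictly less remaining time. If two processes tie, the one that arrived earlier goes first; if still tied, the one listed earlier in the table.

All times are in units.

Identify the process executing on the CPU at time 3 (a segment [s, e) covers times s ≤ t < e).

Gantt: | 101 0-11 | 102 11-23 | 104 23-36 | 103 36-50 |
Completion: 101=11  102=23  103=50  104=36
Turnaround (C−A): 101=11  102=16  103=41  104=27

101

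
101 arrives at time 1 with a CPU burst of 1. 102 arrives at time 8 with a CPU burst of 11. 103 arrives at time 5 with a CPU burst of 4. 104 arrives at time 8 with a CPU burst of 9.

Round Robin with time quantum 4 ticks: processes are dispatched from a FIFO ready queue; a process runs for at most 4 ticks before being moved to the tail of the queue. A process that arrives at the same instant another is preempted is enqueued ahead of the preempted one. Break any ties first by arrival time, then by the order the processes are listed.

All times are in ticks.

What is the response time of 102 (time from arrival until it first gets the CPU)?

1

Timeline: | idle 0-1 | 101 1-2 | idle 2-5 | 103 5-9 | 102 9-13 | 104 13-17 | 102 17-21 | 104 21-25 | 102 25-28 | 104 28-29 |
Completion: 101=2  102=28  103=9  104=29
Turnaround (C−A): 101=1  102=20  103=4  104=21
Response(102) = first start − arrival = 9 − 8 = 1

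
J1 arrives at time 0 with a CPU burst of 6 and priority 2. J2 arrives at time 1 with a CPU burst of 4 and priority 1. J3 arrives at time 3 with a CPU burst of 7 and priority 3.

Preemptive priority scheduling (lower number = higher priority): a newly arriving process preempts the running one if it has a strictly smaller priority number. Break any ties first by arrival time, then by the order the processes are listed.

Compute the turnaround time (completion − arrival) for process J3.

14

Gantt: | J1 0-1 | J2 1-5 | J1 5-10 | J3 10-17 |
Completion: J1=10  J2=5  J3=17
Turnaround(J3) = completion − arrival = 17 − 3 = 14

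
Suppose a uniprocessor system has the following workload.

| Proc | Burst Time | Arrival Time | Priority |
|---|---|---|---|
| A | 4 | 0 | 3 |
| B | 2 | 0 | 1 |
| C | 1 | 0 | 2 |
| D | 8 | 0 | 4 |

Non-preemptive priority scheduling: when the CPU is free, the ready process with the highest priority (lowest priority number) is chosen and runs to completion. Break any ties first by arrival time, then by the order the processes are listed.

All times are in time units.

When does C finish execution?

Timeline: | B 0-2 | C 2-3 | A 3-7 | D 7-15 |
Completion: A=7  B=2  C=3  D=15

3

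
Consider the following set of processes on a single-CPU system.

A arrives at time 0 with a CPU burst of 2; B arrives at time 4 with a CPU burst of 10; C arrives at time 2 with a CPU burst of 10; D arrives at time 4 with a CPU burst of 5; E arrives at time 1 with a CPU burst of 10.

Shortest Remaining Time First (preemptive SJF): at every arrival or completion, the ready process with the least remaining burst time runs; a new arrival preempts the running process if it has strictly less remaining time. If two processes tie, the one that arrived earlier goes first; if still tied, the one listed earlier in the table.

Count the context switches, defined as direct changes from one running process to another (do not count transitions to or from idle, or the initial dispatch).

5

Timeline: | A 0-2 | E 2-4 | D 4-9 | E 9-17 | C 17-27 | B 27-37 |
Completion: A=2  B=37  C=27  D=9  E=17
Turnaround (C−A): A=2  B=33  C=25  D=5  E=16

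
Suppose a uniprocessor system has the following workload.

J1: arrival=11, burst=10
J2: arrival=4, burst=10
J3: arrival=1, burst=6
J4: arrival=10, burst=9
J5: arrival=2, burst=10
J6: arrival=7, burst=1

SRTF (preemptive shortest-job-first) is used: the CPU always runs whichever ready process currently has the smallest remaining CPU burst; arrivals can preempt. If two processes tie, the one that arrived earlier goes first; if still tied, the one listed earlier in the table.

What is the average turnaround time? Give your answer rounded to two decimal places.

18.17

Gantt: | idle 0-1 | J3 1-7 | J6 7-8 | J5 8-18 | J4 18-27 | J2 27-37 | J1 37-47 |
Completion: J1=47  J2=37  J3=7  J4=27  J5=18  J6=8
Turnaround (C−A): J1=36  J2=33  J3=6  J4=17  J5=16  J6=1
Turnaround times: J1=36, J2=33, J3=6, J4=17, J5=16, J6=1
Average turnaround = (36+33+6+17+16+1) / 6 = 109/6 = 18.17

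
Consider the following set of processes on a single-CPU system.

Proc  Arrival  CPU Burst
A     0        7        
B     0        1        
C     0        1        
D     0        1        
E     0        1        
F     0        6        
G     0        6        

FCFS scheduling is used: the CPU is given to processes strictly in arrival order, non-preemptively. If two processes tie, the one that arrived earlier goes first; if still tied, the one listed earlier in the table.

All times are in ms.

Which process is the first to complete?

Gantt: | A 0-7 | B 7-8 | C 8-9 | D 9-10 | E 10-11 | F 11-17 | G 17-23 |
Completion: A=7  B=8  C=9  D=10  E=11  F=17  G=23
Turnaround (C−A): A=7  B=8  C=9  D=10  E=11  F=17  G=23
Finish order: A → B → C → D → E → F → G

A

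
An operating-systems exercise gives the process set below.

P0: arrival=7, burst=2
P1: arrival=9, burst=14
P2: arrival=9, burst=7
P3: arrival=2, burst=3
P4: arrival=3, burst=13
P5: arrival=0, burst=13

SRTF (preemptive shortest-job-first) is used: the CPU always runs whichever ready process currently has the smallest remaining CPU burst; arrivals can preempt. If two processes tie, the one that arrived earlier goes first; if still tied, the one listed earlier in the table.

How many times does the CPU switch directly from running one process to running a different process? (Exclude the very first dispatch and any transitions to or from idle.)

7

Gantt: | P5 0-2 | P3 2-5 | P5 5-7 | P0 7-9 | P2 9-16 | P5 16-25 | P4 25-38 | P1 38-52 |
Completion: P0=9  P1=52  P2=16  P3=5  P4=38  P5=25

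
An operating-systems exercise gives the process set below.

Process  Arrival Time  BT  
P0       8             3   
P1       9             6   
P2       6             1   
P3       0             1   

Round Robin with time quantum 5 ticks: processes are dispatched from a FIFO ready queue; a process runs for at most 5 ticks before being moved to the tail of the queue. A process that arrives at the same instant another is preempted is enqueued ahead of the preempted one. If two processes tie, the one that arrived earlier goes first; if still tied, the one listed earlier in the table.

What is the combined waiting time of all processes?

Schedule: | P3 0-1 | idle 1-6 | P2 6-7 | idle 7-8 | P0 8-11 | P1 11-17 |
Completion: P0=11  P1=17  P2=7  P3=1
Waiting = turnaround − burst: P0=0, P1=2, P2=0, P3=0
Total waiting = 0 + 2 + 0 + 0 = 2

2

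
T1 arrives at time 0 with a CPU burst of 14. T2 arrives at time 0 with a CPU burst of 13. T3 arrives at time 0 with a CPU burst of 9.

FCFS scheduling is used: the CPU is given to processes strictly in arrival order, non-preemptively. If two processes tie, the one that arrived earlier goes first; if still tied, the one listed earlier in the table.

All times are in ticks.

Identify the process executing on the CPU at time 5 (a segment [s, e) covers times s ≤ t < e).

Timeline: | T1 0-14 | T2 14-27 | T3 27-36 |
Completion: T1=14  T2=27  T3=36

T1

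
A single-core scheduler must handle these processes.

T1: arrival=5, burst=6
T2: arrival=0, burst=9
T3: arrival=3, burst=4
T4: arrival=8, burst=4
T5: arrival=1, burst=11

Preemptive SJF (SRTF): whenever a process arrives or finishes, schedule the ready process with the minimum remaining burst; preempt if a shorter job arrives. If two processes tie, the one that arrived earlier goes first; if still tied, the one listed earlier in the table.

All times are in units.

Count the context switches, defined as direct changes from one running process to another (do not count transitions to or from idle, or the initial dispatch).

Gantt: | T2 0-3 | T3 3-7 | T2 7-8 | T4 8-12 | T2 12-17 | T1 17-23 | T5 23-34 |
Completion: T1=23  T2=17  T3=7  T4=12  T5=34
Turnaround (C−A): T1=18  T2=17  T3=4  T4=4  T5=33

6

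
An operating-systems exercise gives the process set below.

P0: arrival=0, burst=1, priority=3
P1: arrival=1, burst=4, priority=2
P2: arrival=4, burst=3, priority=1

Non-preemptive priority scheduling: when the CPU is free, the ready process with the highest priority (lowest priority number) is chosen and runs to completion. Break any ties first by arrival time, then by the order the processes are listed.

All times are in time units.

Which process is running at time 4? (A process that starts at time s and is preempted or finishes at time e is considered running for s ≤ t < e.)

P1

Timeline: | P0 0-1 | P1 1-5 | P2 5-8 |
Completion: P0=1  P1=5  P2=8
Turnaround (C−A): P0=1  P1=4  P2=4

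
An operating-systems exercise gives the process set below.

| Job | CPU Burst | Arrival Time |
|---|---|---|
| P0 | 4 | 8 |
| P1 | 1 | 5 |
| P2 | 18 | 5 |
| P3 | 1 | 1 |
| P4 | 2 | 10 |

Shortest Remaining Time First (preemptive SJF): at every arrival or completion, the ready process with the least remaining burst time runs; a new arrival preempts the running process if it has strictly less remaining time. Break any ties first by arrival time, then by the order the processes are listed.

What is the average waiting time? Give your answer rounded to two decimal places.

Schedule: | idle 0-1 | P3 1-2 | idle 2-5 | P1 5-6 | P2 6-8 | P0 8-12 | P4 12-14 | P2 14-30 |
Completion: P0=12  P1=6  P2=30  P3=2  P4=14
Turnaround (C−A): P0=4  P1=1  P2=25  P3=1  P4=4
Waiting times: P0=0, P1=0, P2=7, P3=0, P4=2
Average waiting = (0+0+7+0+2) / 5 = 9/5 = 1.80

1.80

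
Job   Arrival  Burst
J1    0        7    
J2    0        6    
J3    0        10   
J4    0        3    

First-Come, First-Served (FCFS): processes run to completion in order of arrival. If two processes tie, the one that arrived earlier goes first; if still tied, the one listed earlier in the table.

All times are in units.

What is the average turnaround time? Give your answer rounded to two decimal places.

17.25

Gantt: | J1 0-7 | J2 7-13 | J3 13-23 | J4 23-26 |
Completion: J1=7  J2=13  J3=23  J4=26
Turnaround (C−A): J1=7  J2=13  J3=23  J4=26
Turnaround times: J1=7, J2=13, J3=23, J4=26
Average turnaround = (7+13+23+26) / 4 = 69/4 = 17.25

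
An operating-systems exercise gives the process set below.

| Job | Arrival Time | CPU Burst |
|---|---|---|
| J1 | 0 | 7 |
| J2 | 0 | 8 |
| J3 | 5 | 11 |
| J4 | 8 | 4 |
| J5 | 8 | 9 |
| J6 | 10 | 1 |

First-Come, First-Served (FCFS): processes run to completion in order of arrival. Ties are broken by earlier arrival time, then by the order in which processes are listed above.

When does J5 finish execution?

Gantt: | J1 0-7 | J2 7-15 | J3 15-26 | J4 26-30 | J5 30-39 | J6 39-40 |
Completion: J1=7  J2=15  J3=26  J4=30  J5=39  J6=40
Turnaround (C−A): J1=7  J2=15  J3=21  J4=22  J5=31  J6=30

39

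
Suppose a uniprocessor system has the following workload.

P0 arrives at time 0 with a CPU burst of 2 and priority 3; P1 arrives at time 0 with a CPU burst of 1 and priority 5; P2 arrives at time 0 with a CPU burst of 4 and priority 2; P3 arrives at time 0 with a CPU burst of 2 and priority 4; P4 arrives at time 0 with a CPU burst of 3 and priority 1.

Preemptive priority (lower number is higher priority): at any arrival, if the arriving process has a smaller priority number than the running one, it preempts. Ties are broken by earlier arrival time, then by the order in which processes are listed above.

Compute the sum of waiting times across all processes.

Schedule: | P4 0-3 | P2 3-7 | P0 7-9 | P3 9-11 | P1 11-12 |
Completion: P0=9  P1=12  P2=7  P3=11  P4=3
Waiting = turnaround − burst: P0=7, P1=11, P2=3, P3=9, P4=0
Total waiting = 7 + 11 + 3 + 9 + 0 = 30

30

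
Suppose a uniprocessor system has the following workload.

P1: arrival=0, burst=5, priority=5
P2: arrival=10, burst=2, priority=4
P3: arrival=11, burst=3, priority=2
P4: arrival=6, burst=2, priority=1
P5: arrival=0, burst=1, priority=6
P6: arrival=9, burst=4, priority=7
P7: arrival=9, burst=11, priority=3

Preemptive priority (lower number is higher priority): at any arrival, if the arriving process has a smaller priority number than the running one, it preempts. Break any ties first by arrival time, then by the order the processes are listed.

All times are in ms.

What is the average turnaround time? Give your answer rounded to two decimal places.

Gantt: | P1 0-5 | P5 5-6 | P4 6-8 | idle 8-9 | P7 9-11 | P3 11-14 | P7 14-23 | P2 23-25 | P6 25-29 |
Completion: P1=5  P2=25  P3=14  P4=8  P5=6  P6=29  P7=23
Turnaround times: P1=5, P2=15, P3=3, P4=2, P5=6, P6=20, P7=14
Average turnaround = (5+15+3+2+6+20+14) / 7 = 65/7 = 9.29

9.29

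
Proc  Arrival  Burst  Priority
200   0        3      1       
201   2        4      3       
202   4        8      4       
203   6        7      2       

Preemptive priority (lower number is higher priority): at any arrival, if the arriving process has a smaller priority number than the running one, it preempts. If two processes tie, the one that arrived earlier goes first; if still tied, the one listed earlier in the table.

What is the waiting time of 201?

8

Timeline: | 200 0-3 | 201 3-6 | 203 6-13 | 201 13-14 | 202 14-22 |
Completion: 200=3  201=14  202=22  203=13
Turnaround (C−A): 200=3  201=12  202=18  203=7
Waiting(201) = turnaround − burst = 12 − 4 = 8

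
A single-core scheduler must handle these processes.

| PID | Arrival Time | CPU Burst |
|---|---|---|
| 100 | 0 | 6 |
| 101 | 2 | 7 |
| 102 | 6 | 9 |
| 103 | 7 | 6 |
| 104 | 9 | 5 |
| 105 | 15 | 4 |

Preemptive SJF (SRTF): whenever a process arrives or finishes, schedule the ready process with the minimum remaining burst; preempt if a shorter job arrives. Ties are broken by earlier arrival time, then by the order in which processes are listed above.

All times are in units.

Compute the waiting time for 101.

Timeline: | 100 0-6 | 101 6-13 | 104 13-18 | 105 18-22 | 103 22-28 | 102 28-37 |
Completion: 100=6  101=13  102=37  103=28  104=18  105=22
Waiting(101) = turnaround − burst = 11 − 7 = 4

4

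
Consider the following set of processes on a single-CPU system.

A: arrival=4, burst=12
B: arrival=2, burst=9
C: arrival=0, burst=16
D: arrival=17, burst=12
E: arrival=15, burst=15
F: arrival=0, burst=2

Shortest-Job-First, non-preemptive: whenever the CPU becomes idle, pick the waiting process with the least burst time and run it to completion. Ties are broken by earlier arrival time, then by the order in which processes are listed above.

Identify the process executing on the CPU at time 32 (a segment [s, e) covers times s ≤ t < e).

Timeline: | F 0-2 | B 2-11 | A 11-23 | D 23-35 | E 35-50 | C 50-66 |
Completion: A=23  B=11  C=66  D=35  E=50  F=2
Turnaround (C−A): A=19  B=9  C=66  D=18  E=35  F=2

D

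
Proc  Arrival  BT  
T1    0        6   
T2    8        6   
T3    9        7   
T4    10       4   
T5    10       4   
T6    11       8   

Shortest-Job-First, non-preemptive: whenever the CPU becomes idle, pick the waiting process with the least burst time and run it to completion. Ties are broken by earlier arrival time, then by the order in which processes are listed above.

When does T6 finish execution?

Gantt: | T1 0-6 | idle 6-8 | T2 8-14 | T4 14-18 | T5 18-22 | T3 22-29 | T6 29-37 |
Completion: T1=6  T2=14  T3=29  T4=18  T5=22  T6=37
Turnaround (C−A): T1=6  T2=6  T3=20  T4=8  T5=12  T6=26

37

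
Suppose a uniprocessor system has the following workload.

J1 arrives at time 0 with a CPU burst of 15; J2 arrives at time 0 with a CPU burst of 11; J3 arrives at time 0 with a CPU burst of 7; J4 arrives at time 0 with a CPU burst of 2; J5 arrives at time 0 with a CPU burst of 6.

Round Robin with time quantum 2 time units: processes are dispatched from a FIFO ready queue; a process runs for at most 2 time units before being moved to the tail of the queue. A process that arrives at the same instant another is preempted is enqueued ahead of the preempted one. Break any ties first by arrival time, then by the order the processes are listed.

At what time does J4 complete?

Schedule: | J1 0-2 | J2 2-4 | J3 4-6 | J4 6-8 | J5 8-10 | J1 10-12 | J2 12-14 | J3 14-16 | J5 16-18 | J1 18-20 | J2 20-22 | J3 22-24 | J5 24-26 | J1 26-28 | J2 28-30 | J3 30-31 | J1 31-33 | J2 33-35 | J1 35-37 | J2 37-38 | J1 38-41 |
Completion: J1=41  J2=38  J3=31  J4=8  J5=26
Turnaround (C−A): J1=41  J2=38  J3=31  J4=8  J5=26

8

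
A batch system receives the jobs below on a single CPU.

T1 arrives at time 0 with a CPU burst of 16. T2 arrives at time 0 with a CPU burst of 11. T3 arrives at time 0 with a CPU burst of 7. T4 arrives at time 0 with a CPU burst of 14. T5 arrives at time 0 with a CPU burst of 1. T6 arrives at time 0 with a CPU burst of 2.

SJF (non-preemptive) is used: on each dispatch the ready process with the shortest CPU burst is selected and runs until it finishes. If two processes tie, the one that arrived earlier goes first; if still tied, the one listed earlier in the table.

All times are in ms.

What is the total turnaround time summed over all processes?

121

Schedule: | T5 0-1 | T6 1-3 | T3 3-10 | T2 10-21 | T4 21-35 | T1 35-51 |
Completion: T1=51  T2=21  T3=10  T4=35  T5=1  T6=3
Turnaround (C−A): T1=51  T2=21  T3=10  T4=35  T5=1  T6=3
Turnaround = completion − arrival: T1=51, T2=21, T3=10, T4=35, T5=1, T6=3
Total turnaround = 51 + 21 + 10 + 35 + 1 + 3 = 121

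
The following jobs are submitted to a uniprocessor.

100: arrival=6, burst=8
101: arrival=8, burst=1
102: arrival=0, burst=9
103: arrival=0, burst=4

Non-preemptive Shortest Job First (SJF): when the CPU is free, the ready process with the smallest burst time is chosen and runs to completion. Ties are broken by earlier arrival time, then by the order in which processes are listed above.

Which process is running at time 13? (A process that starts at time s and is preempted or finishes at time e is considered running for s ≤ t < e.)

Timeline: | 103 0-4 | 102 4-13 | 101 13-14 | 100 14-22 |
Completion: 100=22  101=14  102=13  103=4
Turnaround (C−A): 100=16  101=6  102=13  103=4

101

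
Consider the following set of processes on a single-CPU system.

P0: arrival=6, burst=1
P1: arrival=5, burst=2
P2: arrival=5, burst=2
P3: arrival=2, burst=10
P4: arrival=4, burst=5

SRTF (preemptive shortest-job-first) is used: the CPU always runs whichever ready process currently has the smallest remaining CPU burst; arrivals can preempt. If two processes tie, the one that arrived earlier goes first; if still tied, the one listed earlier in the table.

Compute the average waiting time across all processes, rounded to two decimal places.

3.80

Gantt: | idle 0-2 | P3 2-4 | P4 4-5 | P1 5-7 | P0 7-8 | P2 8-10 | P4 10-14 | P3 14-22 |
Completion: P0=8  P1=7  P2=10  P3=22  P4=14
Waiting times: P0=1, P1=0, P2=3, P3=10, P4=5
Average waiting = (1+0+3+10+5) / 5 = 19/5 = 3.80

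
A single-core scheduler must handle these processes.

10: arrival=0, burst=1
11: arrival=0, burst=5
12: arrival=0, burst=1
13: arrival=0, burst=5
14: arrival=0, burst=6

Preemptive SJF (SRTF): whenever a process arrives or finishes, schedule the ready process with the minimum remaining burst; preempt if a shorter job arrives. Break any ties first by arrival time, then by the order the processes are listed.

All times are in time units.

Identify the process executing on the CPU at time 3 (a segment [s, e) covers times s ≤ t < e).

11

Timeline: | 10 0-1 | 12 1-2 | 11 2-7 | 13 7-12 | 14 12-18 |
Completion: 10=1  11=7  12=2  13=12  14=18
Turnaround (C−A): 10=1  11=7  12=2  13=12  14=18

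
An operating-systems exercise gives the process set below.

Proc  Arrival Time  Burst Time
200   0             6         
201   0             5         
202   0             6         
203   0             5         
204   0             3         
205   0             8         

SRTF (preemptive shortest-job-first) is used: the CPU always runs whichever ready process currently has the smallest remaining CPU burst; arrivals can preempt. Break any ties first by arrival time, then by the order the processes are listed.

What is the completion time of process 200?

Gantt: | 204 0-3 | 201 3-8 | 203 8-13 | 200 13-19 | 202 19-25 | 205 25-33 |
Completion: 200=19  201=8  202=25  203=13  204=3  205=33
Turnaround (C−A): 200=19  201=8  202=25  203=13  204=3  205=33

19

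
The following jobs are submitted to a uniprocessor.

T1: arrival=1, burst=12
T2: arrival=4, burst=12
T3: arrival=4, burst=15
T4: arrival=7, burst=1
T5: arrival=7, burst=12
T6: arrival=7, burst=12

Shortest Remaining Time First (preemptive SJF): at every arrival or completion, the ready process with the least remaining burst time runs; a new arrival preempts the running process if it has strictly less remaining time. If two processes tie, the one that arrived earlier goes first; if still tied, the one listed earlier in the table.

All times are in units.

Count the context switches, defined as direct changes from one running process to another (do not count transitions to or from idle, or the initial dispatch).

Gantt: | idle 0-1 | T1 1-7 | T4 7-8 | T1 8-14 | T2 14-26 | T5 26-38 | T6 38-50 | T3 50-65 |
Completion: T1=14  T2=26  T3=65  T4=8  T5=38  T6=50
Turnaround (C−A): T1=13  T2=22  T3=61  T4=1  T5=31  T6=43

6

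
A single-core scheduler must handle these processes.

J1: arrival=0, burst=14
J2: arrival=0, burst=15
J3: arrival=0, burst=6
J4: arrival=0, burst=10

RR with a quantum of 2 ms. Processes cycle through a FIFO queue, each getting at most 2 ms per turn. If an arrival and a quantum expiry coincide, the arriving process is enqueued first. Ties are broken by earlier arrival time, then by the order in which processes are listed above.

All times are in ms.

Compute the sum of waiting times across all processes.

100

Timeline: | J1 0-2 | J2 2-4 | J3 4-6 | J4 6-8 | J1 8-10 | J2 10-12 | J3 12-14 | J4 14-16 | J1 16-18 | J2 18-20 | J3 20-22 | J4 22-24 | J1 24-26 | J2 26-28 | J4 28-30 | J1 30-32 | J2 32-34 | J4 34-36 | J1 36-38 | J2 38-40 | J1 40-42 | J2 42-45 |
Completion: J1=42  J2=45  J3=22  J4=36
Waiting = turnaround − burst: J1=28, J2=30, J3=16, J4=26
Total waiting = 28 + 30 + 16 + 26 = 100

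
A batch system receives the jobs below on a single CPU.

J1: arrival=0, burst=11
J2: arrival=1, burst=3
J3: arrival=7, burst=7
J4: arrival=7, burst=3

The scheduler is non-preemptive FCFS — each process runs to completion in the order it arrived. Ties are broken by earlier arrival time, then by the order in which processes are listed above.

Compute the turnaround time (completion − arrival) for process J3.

14

Timeline: | J1 0-11 | J2 11-14 | J3 14-21 | J4 21-24 |
Completion: J1=11  J2=14  J3=21  J4=24
Turnaround (C−A): J1=11  J2=13  J3=14  J4=17
Turnaround(J3) = completion − arrival = 21 − 7 = 14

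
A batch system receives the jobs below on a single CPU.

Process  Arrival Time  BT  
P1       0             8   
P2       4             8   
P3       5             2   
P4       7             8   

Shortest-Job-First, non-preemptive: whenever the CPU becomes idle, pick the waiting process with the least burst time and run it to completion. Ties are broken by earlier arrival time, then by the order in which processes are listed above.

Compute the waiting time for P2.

6

Schedule: | P1 0-8 | P3 8-10 | P2 10-18 | P4 18-26 |
Completion: P1=8  P2=18  P3=10  P4=26
Turnaround (C−A): P1=8  P2=14  P3=5  P4=19
Waiting(P2) = turnaround − burst = 14 − 8 = 6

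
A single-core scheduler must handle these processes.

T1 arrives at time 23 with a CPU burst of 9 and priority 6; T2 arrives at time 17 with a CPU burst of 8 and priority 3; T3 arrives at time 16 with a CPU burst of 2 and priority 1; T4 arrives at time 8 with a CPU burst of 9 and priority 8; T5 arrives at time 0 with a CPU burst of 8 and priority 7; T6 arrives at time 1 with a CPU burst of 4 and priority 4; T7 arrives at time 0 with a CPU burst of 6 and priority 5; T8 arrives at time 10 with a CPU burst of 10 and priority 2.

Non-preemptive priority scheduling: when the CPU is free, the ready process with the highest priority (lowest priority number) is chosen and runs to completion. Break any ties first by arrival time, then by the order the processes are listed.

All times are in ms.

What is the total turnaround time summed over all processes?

Schedule: | T7 0-6 | T6 6-10 | T8 10-20 | T3 20-22 | T2 22-30 | T1 30-39 | T5 39-47 | T4 47-56 |
Completion: T1=39  T2=30  T3=22  T4=56  T5=47  T6=10  T7=6  T8=20
Turnaround (C−A): T1=16  T2=13  T3=6  T4=48  T5=47  T6=9  T7=6  T8=10
Turnaround = completion − arrival: T1=16, T2=13, T3=6, T4=48, T5=47, T6=9, T7=6, T8=10
Total turnaround = 16 + 13 + 6 + 48 + 47 + 9 + 6 + 10 = 155

155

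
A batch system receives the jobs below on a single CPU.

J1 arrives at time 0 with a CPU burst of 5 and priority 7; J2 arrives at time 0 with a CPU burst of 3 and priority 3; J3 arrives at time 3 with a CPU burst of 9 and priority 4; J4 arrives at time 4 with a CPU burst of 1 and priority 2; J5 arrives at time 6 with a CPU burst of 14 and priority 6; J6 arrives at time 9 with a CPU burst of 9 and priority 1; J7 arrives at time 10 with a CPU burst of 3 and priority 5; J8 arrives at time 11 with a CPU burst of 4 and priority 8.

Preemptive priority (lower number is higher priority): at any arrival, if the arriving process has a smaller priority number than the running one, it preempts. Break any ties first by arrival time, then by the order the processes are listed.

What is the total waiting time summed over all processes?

113

Gantt: | J2 0-3 | J3 3-4 | J4 4-5 | J3 5-9 | J6 9-18 | J3 18-22 | J7 22-25 | J5 25-39 | J1 39-44 | J8 44-48 |
Completion: J1=44  J2=3  J3=22  J4=5  J5=39  J6=18  J7=25  J8=48
Turnaround (C−A): J1=44  J2=3  J3=19  J4=1  J5=33  J6=9  J7=15  J8=37
Waiting = turnaround − burst: J1=39, J2=0, J3=10, J4=0, J5=19, J6=0, J7=12, J8=33
Total waiting = 39 + 0 + 10 + 0 + 19 + 0 + 12 + 33 = 113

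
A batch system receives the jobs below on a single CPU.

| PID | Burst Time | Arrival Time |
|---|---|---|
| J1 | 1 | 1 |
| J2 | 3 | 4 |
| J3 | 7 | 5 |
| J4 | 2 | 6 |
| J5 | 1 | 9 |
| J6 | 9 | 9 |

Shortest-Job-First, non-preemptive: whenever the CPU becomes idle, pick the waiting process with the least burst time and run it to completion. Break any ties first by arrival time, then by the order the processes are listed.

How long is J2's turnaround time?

Gantt: | idle 0-1 | J1 1-2 | idle 2-4 | J2 4-7 | J4 7-9 | J5 9-10 | J3 10-17 | J6 17-26 |
Completion: J1=2  J2=7  J3=17  J4=9  J5=10  J6=26
Turnaround (C−A): J1=1  J2=3  J3=12  J4=3  J5=1  J6=17
Turnaround(J2) = completion − arrival = 7 − 4 = 3

3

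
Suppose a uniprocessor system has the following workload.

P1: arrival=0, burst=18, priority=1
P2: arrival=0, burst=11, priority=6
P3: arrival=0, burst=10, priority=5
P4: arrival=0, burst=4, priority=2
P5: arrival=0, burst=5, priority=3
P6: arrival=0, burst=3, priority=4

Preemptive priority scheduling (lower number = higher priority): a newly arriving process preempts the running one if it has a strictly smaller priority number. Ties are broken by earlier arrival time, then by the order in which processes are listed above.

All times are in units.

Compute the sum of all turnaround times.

188

Gantt: | P1 0-18 | P4 18-22 | P5 22-27 | P6 27-30 | P3 30-40 | P2 40-51 |
Completion: P1=18  P2=51  P3=40  P4=22  P5=27  P6=30
Turnaround (C−A): P1=18  P2=51  P3=40  P4=22  P5=27  P6=30
Turnaround = completion − arrival: P1=18, P2=51, P3=40, P4=22, P5=27, P6=30
Total turnaround = 18 + 51 + 40 + 22 + 27 + 30 = 188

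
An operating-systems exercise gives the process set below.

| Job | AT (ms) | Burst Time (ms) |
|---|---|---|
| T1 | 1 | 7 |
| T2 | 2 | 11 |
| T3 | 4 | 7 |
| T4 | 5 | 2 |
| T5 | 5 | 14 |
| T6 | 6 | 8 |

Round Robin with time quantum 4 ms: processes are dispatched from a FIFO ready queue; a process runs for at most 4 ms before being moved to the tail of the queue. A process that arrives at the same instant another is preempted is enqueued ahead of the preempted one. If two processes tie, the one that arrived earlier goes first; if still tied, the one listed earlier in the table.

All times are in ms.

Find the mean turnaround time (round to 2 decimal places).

30.33

Schedule: | idle 0-1 | T1 1-5 | T2 5-9 | T3 9-13 | T4 13-15 | T5 15-19 | T1 19-22 | T6 22-26 | T2 26-30 | T3 30-33 | T5 33-37 | T6 37-41 | T2 41-44 | T5 44-50 |
Completion: T1=22  T2=44  T3=33  T4=15  T5=50  T6=41
Turnaround (C−A): T1=21  T2=42  T3=29  T4=10  T5=45  T6=35
Turnaround times: T1=21, T2=42, T3=29, T4=10, T5=45, T6=35
Average turnaround = (21+42+29+10+45+35) / 6 = 182/6 = 30.33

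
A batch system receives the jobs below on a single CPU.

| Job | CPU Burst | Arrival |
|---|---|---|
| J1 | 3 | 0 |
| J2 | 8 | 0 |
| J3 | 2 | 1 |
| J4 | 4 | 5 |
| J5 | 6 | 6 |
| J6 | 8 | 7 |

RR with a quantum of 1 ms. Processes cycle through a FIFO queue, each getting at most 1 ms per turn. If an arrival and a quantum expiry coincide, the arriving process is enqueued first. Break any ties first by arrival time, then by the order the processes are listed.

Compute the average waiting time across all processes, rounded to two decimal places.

Timeline: | J1 0-1 | J2 1-2 | J3 2-3 | J1 3-4 | J2 4-5 | J3 5-6 | J1 6-7 | J4 7-8 | J2 8-9 | J5 9-10 | J6 10-11 | J4 11-12 | J2 12-13 | J5 13-14 | J6 14-15 | J4 15-16 | J2 16-17 | J5 17-18 | J6 18-19 | J4 19-20 | J2 20-21 | J5 21-22 | J6 22-23 | J2 23-24 | J5 24-25 | J6 25-26 | J2 26-27 | J5 27-28 | J6 28-31 |
Completion: J1=7  J2=27  J3=6  J4=20  J5=28  J6=31
Waiting times: J1=4, J2=19, J3=3, J4=11, J5=16, J6=16
Average waiting = (4+19+3+11+16+16) / 6 = 69/6 = 11.50

11.50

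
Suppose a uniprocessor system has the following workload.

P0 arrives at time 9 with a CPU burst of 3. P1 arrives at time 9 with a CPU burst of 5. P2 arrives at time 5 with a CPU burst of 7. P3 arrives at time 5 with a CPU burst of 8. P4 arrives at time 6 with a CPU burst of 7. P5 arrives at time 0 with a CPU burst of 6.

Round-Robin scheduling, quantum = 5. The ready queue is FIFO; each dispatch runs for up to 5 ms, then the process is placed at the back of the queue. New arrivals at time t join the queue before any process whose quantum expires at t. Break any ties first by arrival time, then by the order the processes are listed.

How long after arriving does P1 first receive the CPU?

Schedule: | P5 0-5 | P2 5-10 | P3 10-15 | P5 15-16 | P4 16-21 | P0 21-24 | P1 24-29 | P2 29-31 | P3 31-34 | P4 34-36 |
Completion: P0=24  P1=29  P2=31  P3=34  P4=36  P5=16
Turnaround (C−A): P0=15  P1=20  P2=26  P3=29  P4=30  P5=16
Response(P1) = first start − arrival = 24 − 9 = 15

15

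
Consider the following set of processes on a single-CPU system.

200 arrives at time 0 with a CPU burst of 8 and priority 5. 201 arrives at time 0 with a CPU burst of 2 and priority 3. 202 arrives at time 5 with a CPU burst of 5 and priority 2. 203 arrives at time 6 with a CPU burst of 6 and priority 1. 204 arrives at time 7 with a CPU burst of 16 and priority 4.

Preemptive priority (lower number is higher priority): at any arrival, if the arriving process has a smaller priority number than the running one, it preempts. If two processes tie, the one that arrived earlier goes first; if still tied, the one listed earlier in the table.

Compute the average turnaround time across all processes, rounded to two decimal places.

Gantt: | 201 0-2 | 200 2-5 | 202 5-6 | 203 6-12 | 202 12-16 | 204 16-32 | 200 32-37 |
Completion: 200=37  201=2  202=16  203=12  204=32
Turnaround times: 200=37, 201=2, 202=11, 203=6, 204=25
Average turnaround = (37+2+11+6+25) / 5 = 81/5 = 16.20

16.20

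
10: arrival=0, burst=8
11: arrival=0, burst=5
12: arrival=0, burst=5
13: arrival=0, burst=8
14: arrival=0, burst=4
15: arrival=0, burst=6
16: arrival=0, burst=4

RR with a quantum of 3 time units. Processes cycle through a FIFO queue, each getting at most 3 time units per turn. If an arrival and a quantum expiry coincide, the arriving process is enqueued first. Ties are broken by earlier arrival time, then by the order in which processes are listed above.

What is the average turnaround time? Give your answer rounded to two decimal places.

33.57

Timeline: | 10 0-3 | 11 3-6 | 12 6-9 | 13 9-12 | 14 12-15 | 15 15-18 | 16 18-21 | 10 21-24 | 11 24-26 | 12 26-28 | 13 28-31 | 14 31-32 | 15 32-35 | 16 35-36 | 10 36-38 | 13 38-40 |
Completion: 10=38  11=26  12=28  13=40  14=32  15=35  16=36
Turnaround times: 10=38, 11=26, 12=28, 13=40, 14=32, 15=35, 16=36
Average turnaround = (38+26+28+40+32+35+36) / 7 = 235/7 = 33.57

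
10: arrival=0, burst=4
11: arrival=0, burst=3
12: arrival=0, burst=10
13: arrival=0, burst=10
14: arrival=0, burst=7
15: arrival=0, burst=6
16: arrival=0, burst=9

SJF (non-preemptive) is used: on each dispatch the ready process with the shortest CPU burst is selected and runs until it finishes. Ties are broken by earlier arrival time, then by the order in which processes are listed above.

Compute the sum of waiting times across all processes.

Schedule: | 11 0-3 | 10 3-7 | 15 7-13 | 14 13-20 | 16 20-29 | 12 29-39 | 13 39-49 |
Completion: 10=7  11=3  12=39  13=49  14=20  15=13  16=29
Turnaround (C−A): 10=7  11=3  12=39  13=49  14=20  15=13  16=29
Waiting = turnaround − burst: 10=3, 11=0, 12=29, 13=39, 14=13, 15=7, 16=20
Total waiting = 3 + 0 + 29 + 39 + 13 + 7 + 20 = 111

111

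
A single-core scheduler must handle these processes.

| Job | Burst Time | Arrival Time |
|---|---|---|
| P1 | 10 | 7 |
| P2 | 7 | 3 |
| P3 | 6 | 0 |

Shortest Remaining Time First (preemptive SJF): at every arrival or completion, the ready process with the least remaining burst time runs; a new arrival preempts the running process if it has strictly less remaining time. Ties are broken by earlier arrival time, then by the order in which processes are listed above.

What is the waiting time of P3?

0

Schedule: | P3 0-6 | P2 6-13 | P1 13-23 |
Completion: P1=23  P2=13  P3=6
Waiting(P3) = turnaround − burst = 6 − 6 = 0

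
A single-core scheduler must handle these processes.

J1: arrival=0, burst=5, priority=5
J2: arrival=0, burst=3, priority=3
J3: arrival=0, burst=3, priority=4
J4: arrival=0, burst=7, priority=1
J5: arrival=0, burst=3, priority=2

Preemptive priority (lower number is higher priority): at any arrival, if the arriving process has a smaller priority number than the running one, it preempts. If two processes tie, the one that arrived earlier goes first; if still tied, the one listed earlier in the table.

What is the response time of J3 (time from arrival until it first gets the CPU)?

Timeline: | J4 0-7 | J5 7-10 | J2 10-13 | J3 13-16 | J1 16-21 |
Completion: J1=21  J2=13  J3=16  J4=7  J5=10
Response(J3) = first start − arrival = 13 − 0 = 13

13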